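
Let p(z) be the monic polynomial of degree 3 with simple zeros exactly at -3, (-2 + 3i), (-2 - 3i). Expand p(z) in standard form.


The polynomial is p(z) = ∏_{α ∈ S} (z − α), where S = {-3, (-2 + 3i), (-2 - 3i)}.
Expanding the product yields: p(z) = z^3 + 7·z^2 + 25·z + 39.
Note conjugate pairs combine to real quadratics: (z − (-2+3i))(z − (-2−3i)) = z² + 4z + 13.
The resulting polynomial has degree 3 and real coefficients as required.

p(z) = z^3 + 7·z^2 + 25·z + 39.


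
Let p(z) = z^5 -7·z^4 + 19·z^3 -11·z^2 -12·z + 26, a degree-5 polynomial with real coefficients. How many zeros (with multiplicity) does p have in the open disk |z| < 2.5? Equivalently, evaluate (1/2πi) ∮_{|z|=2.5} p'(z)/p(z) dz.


The zeros of p are: (3 + 2i), (3 - 2i), (1 + 1i), (1 - 1i), -1.
Their magnitudes are: 3.606, 3.606, 1.414, 1.414, 1.
Zeros with |z| < R = 2.5: (1 + 1i), (1 - 1i), -1.
Count = 3.
By the argument principle, (1/2πi) ∮_{|z|=R} p'(z)/p(z) dz equals exactly this count.

Number of zeros inside |z| < 2.5: 3.


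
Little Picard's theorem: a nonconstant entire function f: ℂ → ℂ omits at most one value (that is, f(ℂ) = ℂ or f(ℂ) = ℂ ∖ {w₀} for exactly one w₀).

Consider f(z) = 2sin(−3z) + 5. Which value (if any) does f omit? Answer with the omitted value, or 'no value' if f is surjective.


Little Picard bounds the complement of f(ℂ) to at most one point.
sin is entire and surjective onto ℂ: for every w ∈ ℂ, sin(ζ) = w has a solution ζ ∈ ℂ (e.g., via the complex inverse arcsin). With ζ = −3z this gives z = ζ/(-3). Then 2·sin(−3z) takes every value in 2·ℂ = ℂ, and adding 5 is a bijection of ℂ. So f is surjective and omits no value. (Note: only on the real line is sin bounded by [−1, 1].)

Omitted value: no value.


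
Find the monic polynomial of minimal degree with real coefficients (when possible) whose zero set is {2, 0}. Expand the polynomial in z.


The polynomial is p(z) = ∏_{α ∈ S} (z − α), where S = {2, 0}.
Expanding the product yields: p(z) = z^2 -2·z.
The resulting polynomial has degree 2 and real coefficients as required.

p(z) = z^2 -2·z.


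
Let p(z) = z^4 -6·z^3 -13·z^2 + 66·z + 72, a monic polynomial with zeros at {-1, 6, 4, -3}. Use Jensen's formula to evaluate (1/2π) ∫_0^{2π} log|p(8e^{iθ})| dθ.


Zeros: -3, -1, 4, 6; r = 8.
Inside |z| < r: -3, -1, 4, 6. Outside (|z| ≥ r): ∅.
p(0) = 72, so log|p(0)| = log(72) = 4.2767.
Apply Jensen: I(r) = log|p(0)| + Σ_k log(r/|z_k|), summed over zeros inside |z| < r.
  log(r/|z_k|) for z_k = -1: log(8/1) = 2.0794
  log(r/|z_k|) for z_k = 6: log(8/6) = 0.2877
  log(r/|z_k|) for z_k = 4: log(8/4) = 0.6931
  log(r/|z_k|) for z_k = -3: log(8/3) = 0.9808
Sum over inside zeros: 4.0411.
I(r) = log|p(0)| + (inside sum) = 4.2767 + 4.0411 = 8.3178.
Closed form (all zeros inside, monic): I(r) = n·log(r) = 4·log(8) = 8.3178. ✓

I(r) ≈ 8.3178.


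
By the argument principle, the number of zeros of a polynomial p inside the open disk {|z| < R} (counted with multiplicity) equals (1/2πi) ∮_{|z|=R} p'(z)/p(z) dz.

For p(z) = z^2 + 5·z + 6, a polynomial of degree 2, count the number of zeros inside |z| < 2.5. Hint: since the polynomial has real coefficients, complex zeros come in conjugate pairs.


The zeros of p are: -2, -3.
Their magnitudes are: 2, 3.
Zeros with |z| < R = 2.5: -2.
Count = 1.
By the argument principle, (1/2πi) ∮_{|z|=R} p'(z)/p(z) dz equals exactly this count.

Number of zeros inside |z| < 2.5: 1.


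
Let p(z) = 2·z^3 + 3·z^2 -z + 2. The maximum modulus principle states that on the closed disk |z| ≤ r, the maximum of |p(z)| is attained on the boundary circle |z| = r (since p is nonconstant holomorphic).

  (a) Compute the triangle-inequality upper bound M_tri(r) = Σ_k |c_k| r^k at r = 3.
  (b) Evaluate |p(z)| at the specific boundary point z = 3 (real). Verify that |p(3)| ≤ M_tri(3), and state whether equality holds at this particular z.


Coefficients: c_0 = 2, c_1 = -1, c_2 = 3, c_3 = 2. Radius r = 3.
Part (a). Triangle bound: M_tri(r) = Σ_k |c_k| r^k
  = |2|·3^0 + |-1|·3^1 + |3|·3^2 + |2|·3^3
  = 2 + 3 + 27 + 54 = 86.
This bounds M(r) := max_{|z|=r} |p(z)| from above; equality holds iff all terms c_k z^k can be made to align in phase at a single z on |z|=r.
Part (b). At z = 3 (real, on the circle |z| = r):
  p(3) = (2)·3^0 + (-1)·3^1 + (3)·3^2 + (2)·3^3 = 80.
  |p(3)| = 80.
Check: |p(3)| = 80 ≤ 86 = M_tri(3). ✓ Equality does not hold at z = 3 (the coefficients have mixed signs, so the terms do not all align in phase there).

M_tri(3) = 86; |p(3)| = 80; equality at z=3: no.


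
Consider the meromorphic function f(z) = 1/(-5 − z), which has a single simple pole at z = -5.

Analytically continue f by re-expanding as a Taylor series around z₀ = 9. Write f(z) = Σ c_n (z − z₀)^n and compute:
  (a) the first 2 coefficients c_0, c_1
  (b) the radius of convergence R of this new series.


Let w = z − z₀, so z = z₀ + w.
Then -5 − z = -5 − (z₀ + w) = (-5 − z₀) − w = -14 − w.
f(z) = 1/(-14 − w) = (1/(-14)) · 1/(1 − w/(-14)) = Σ_{n≥0} w^n / (-14)^(n+1).
So c_n = 1/(-14)^(n+1):
  c_0 = 1/(-14)^1 = -1/14.
  c_1 = 1/(-14)^2 = 1/196.
The series is valid for |w/d| < 1, i.e. |z − z₀| < |d|.
Radius of convergence: R = |-5 − z₀| = |-14| = 14 (distance from z₀ to the singularity z = -5).

c_0 = -1/14, c_1 = 1/196; R = 14.


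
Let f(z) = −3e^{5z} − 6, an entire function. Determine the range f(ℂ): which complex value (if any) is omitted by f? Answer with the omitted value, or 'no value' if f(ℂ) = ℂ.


Little Picard bounds the complement of f(ℂ) to at most one point.
e^{5z} is never zero on ℂ, so -3·e^{5z} takes every value in ℂ ∖ {0}. Adding -6 shifts the range to ℂ ∖ {-6}. Thus f omits exactly the value -6.

Omitted value: -6.


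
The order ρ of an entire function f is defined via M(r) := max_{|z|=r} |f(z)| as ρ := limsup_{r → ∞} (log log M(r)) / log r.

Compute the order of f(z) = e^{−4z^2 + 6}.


|e^{−4z^2 + 6}| = e^{Re(-4·z^2) + 6} ≤ e^{4|z|^2 + 6} = e^{4r^2 + 6} on |z| = r, so ρ ≤ 2. Choosing z on |z|=r so that -4·z^2 is real positive (always possible by picking arg z appropriately) gives |f(z)| = e^{4r^2 + 6}, matching the bound. The additive constant 6 does not affect log log M(r) ~ 2·log r. Hence ρ = 2.
Therefore ρ = 2.

Order ρ = 2.


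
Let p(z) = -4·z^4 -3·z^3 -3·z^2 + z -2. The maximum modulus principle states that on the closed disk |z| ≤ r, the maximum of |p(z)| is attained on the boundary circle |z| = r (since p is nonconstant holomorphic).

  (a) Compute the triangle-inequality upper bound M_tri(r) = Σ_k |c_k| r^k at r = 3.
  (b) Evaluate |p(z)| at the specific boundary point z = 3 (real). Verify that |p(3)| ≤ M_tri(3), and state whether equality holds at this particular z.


Coefficients: c_0 = -2, c_1 = 1, c_2 = -3, c_3 = -3, c_4 = -4. Radius r = 3.
Part (a). Triangle bound: M_tri(r) = Σ_k |c_k| r^k
  = |-2|·3^0 + |1|·3^1 + |-3|·3^2 + |-3|·3^3 + |-4|·3^4
  = 2 + 3 + 27 + 81 + 324 = 437.
This bounds M(r) := max_{|z|=r} |p(z)| from above; equality holds iff all terms c_k z^k can be made to align in phase at a single z on |z|=r.
Part (b). At z = 3 (real, on the circle |z| = r):
  p(3) = (-2)·3^0 + (1)·3^1 + (-3)·3^2 + (-3)·3^3 + (-4)·3^4 = -431.
  |p(3)| = 431.
Check: |p(3)| = 431 ≤ 437 = M_tri(3). ✓ Equality does not hold at z = 3 (the coefficients have mixed signs, so the terms do not all align in phase there).

M_tri(3) = 437; |p(3)| = 431; equality at z=3: no.


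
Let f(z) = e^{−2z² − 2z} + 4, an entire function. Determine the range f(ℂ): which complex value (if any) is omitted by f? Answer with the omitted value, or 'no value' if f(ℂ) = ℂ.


Little Picard bounds the complement of f(ℂ) to at most one point.
The exponent g(z) = −2z² − 2z is a nonconstant polynomial, hence surjective onto ℂ. So e^{g(z)} takes every value in {e^w : w ∈ ℂ} = ℂ ∖ {0}. Adding 4 shifts the range to ℂ ∖ {4}. f omits exactly 4.

Omitted value: 4.


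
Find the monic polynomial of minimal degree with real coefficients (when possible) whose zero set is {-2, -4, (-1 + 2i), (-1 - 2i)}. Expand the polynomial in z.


The polynomial is p(z) = ∏_{α ∈ S} (z − α), where S = {-2, -4, (-1 + 2i), (-1 - 2i)}.
Expanding the product yields: p(z) = z^4 + 8·z^3 + 25·z^2 + 46·z + 40.
Note conjugate pairs combine to real quadratics: (z − (-1+2i))(z − (-1−2i)) = z² + 2z + 5.
The resulting polynomial has degree 4 and real coefficients as required.

p(z) = z^4 + 8·z^3 + 25·z^2 + 46·z + 40.


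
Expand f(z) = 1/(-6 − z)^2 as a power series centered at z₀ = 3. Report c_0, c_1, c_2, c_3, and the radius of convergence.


Let w = z − z₀, so z = z₀ + w.
Then -6 − z = -6 − (z₀ + w) = (-6 − z₀) − w = -9 − w.
f(z) = 1/(-9 − w)^2 = (1/(-9)^2) · (1 − w/(-9))^{−2}.
By the binomial series (1−u)^{−2} = Σ_{n≥0} C(n+1, 1) u^n for |u|<1, with u = w/(-9):
  c_n = C(n+1, 1) / (-9)^(n+2).
  c_0 = 1/(-9)^2 = 1/81.
  c_1 = 2/(-9)^3 = -2/729.
  c_2 = 3/(-9)^4 = 1/2187.
  c_3 = 4/(-9)^5 = -4/59049.
The series is valid for |w/d| < 1, i.e. |z − z₀| < |d|.
Radius of convergence: R = |-6 − z₀| = |-9| = 9 (distance from z₀ to the singularity z = -6).

c_0 = 1/81, c_1 = -2/729, c_2 = 1/2187, c_3 = -4/59049; R = 9.


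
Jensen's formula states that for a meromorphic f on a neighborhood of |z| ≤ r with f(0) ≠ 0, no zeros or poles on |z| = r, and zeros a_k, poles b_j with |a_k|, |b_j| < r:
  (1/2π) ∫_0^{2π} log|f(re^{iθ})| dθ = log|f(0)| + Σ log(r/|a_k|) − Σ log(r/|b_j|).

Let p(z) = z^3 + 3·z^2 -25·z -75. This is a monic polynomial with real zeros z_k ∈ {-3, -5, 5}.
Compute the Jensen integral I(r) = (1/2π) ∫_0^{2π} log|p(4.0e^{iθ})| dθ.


Zeros: -5, -3, 5; r = 4.0.
Inside |z| < r: -3. Outside (|z| ≥ r): -5, 5.
p(0) = -75, so log|p(0)| = log(75) = 4.3175.
Apply Jensen: I(r) = log|p(0)| + Σ_k log(r/|z_k|), summed over zeros inside |z| < r.
  log(r/|z_k|) for z_k = -3: log(4.0/3) = 0.2877
  Outside zeros (-5, 5) contribute nothing to the Jensen sum.
Sum over inside zeros: 0.2877.
I(r) = log|p(0)| + (inside sum) = 4.3175 + 0.2877 = 4.6052.
Note: since some zeros are outside |z| ≤ r, the simplified n·log(r) form does NOT apply — only the inside zeros contribute.

I(r) ≈ 4.6052.


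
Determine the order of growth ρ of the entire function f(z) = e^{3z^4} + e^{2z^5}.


Each summand is entire of order 4 and 5 respectively (as in the single-exponential case). The order of a sum is at most the max of the orders, so ρ ≤ 5. For the lower bound: on |z|=r choose arg z so that 2z^5 is real positive; then |e^{2z^5}| = e^{2r^5} while |e^{3z^4}| ≤ e^{3r^4} = o(e^{2r^5}). So |f| ≥ e^{2r^5}(1 − o(1)) and ρ ≥ 5. Hence ρ = max(4, 5) = 5.
Therefore ρ = 5.

Order ρ = 5.


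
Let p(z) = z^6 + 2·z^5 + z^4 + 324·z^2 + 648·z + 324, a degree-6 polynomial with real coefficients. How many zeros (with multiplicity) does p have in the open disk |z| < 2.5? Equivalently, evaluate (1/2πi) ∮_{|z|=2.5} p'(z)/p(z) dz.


The zeros of p are: -1, (3 + 3i), (3 - 3i), (-3 + 3i), (-3 - 3i), -1.
Their magnitudes are: 1, 4.243, 4.243, 4.243, 4.243, 1.
Zeros with |z| < R = 2.5: -1, -1.
Count = 2.
By the argument principle, (1/2πi) ∮_{|z|=R} p'(z)/p(z) dz equals exactly this count.

Number of zeros inside |z| < 2.5: 2.


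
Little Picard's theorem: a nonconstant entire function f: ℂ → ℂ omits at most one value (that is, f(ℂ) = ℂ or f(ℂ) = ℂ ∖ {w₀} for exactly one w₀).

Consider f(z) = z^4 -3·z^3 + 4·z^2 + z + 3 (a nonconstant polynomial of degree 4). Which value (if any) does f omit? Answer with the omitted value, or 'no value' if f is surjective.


Little Picard bounds the complement of f(ℂ) to at most one point.
For every w ∈ ℂ, the equation p(z) − w = 0 is a nonconstant polynomial in z and hence has at least one root by the fundamental theorem of algebra. So p is surjective onto ℂ, omitting no value.

Omitted value: no value.


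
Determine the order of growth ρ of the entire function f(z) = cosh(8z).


cosh(w) is a linear combination of e^{iw} and e^{−iw} (or e^w, e^{−w} in the hyperbolic case), so |cosh(w)| ≤ e^{|w|}. With w = 8z, |w| ≤ 8|z| + 0 = 8r + 0 on |z| = r, giving M(r) ≤ e^{8r + 0}, so ρ ≤ 1. On a suitable ray (z = it for sin/cos; z = t for sinh/cosh, t real → ∞), |cosh(8z)| grows like e^{8|t|}/2, so ρ ≥ 1. Hence ρ = 1.
Therefore ρ = 1.

Order ρ = 1.


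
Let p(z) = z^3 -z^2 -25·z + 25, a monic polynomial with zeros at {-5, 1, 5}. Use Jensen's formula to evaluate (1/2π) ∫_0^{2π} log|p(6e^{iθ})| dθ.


Zeros: -5, 1, 5; r = 6.
Inside |z| < r: -5, 1, 5. Outside (|z| ≥ r): ∅.
p(0) = 25, so log|p(0)| = log(25) = 3.2189.
Apply Jensen: I(r) = log|p(0)| + Σ_k log(r/|z_k|), summed over zeros inside |z| < r.
  log(r/|z_k|) for z_k = -5: log(6/5) = 0.1823
  log(r/|z_k|) for z_k = 1: log(6/1) = 1.7918
  log(r/|z_k|) for z_k = 5: log(6/5) = 0.1823
Sum over inside zeros: 2.1564.
I(r) = log|p(0)| + (inside sum) = 3.2189 + 2.1564 = 5.3753.
Closed form (all zeros inside, monic): I(r) = n·log(r) = 3·log(6) = 5.3753. ✓

I(r) ≈ 5.3753.


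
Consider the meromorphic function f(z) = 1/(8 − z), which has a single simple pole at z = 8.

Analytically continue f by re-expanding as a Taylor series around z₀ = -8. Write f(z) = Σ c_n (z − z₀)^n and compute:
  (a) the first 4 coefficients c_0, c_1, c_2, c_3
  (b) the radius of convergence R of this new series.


Let w = z − z₀, so z = z₀ + w.
Then 8 − z = 8 − (z₀ + w) = (8 − z₀) − w = 16 − w.
f(z) = 1/(16 − w) = (1/(16)) · 1/(1 − w/(16)) = Σ_{n≥0} w^n / (16)^(n+1).
So c_n = 1/(16)^(n+1):
  c_0 = 1/(16)^1 = 1/16.
  c_1 = 1/(16)^2 = 1/256.
  c_2 = 1/(16)^3 = 1/4096.
  c_3 = 1/(16)^4 = 1/65536.
The series is valid for |w/d| < 1, i.e. |z − z₀| < |d|.
Radius of convergence: R = |8 − z₀| = |16| = 16 (distance from z₀ to the singularity z = 8).

c_0 = 1/16, c_1 = 1/256, c_2 = 1/4096, c_3 = 1/65536; R = 16.


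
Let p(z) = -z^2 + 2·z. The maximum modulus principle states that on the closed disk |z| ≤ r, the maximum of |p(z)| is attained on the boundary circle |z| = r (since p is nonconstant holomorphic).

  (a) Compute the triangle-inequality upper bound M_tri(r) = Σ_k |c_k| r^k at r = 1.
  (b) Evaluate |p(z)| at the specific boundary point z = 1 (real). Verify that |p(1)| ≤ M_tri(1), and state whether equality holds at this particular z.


Coefficients: c_0 = 0, c_1 = 2, c_2 = -1. Radius r = 1.
Part (a). Triangle bound: M_tri(r) = Σ_k |c_k| r^k
  = |0|·1^0 + |2|·1^1 + |-1|·1^2
  = 0 + 2 + 1 = 3.
This bounds M(r) := max_{|z|=r} |p(z)| from above; equality holds iff all terms c_k z^k can be made to align in phase at a single z on |z|=r.
Part (b). At z = 1 (real, on the circle |z| = r):
  p(1) = (0)·1^0 + (2)·1^1 + (-1)·1^2 = 1.
  |p(1)| = 1.
Check: |p(1)| = 1 ≤ 3 = M_tri(1). ✓ Equality does not hold at z = 1 (the coefficients have mixed signs, so the terms do not all align in phase there).

M_tri(1) = 3; |p(1)| = 1; equality at z=1: no.


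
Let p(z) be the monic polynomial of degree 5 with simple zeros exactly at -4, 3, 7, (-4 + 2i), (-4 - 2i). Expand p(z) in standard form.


The polynomial is p(z) = ∏_{α ∈ S} (z − α), where S = {-4, 3, 7, (-4 + 2i), (-4 - 2i)}.
Expanding the product yields: p(z) = z^5 + 2·z^4 -47·z^3 -188·z^2 + 292·z + 1680.
Note conjugate pairs combine to real quadratics: (z − (-4+2i))(z − (-4−2i)) = z² + 8z + 20.
The resulting polynomial has degree 5 and real coefficients as required.

p(z) = z^5 + 2·z^4 -47·z^3 -188·z^2 + 292·z + 1680.


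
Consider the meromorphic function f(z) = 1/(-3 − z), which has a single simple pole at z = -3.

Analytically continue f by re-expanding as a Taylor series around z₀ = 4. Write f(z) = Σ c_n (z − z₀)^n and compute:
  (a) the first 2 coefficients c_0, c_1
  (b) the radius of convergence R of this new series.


Let w = z − z₀, so z = z₀ + w.
Then -3 − z = -3 − (z₀ + w) = (-3 − z₀) − w = -7 − w.
f(z) = 1/(-7 − w) = (1/(-7)) · 1/(1 − w/(-7)) = Σ_{n≥0} w^n / (-7)^(n+1).
So c_n = 1/(-7)^(n+1):
  c_0 = 1/(-7)^1 = -1/7.
  c_1 = 1/(-7)^2 = 1/49.
The series is valid for |w/d| < 1, i.e. |z − z₀| < |d|.
Radius of convergence: R = |-3 − z₀| = |-7| = 7 (distance from z₀ to the singularity z = -3).

c_0 = -1/7, c_1 = 1/49; R = 7.


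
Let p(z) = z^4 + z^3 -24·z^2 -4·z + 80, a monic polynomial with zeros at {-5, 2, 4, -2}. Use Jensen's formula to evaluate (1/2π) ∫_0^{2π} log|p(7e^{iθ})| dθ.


Zeros: -5, -2, 2, 4; r = 7.
Inside |z| < r: -5, -2, 2, 4. Outside (|z| ≥ r): ∅.
p(0) = 80, so log|p(0)| = log(80) = 4.3820.
Apply Jensen: I(r) = log|p(0)| + Σ_k log(r/|z_k|), summed over zeros inside |z| < r.
  log(r/|z_k|) for z_k = -5: log(7/5) = 0.3365
  log(r/|z_k|) for z_k = 2: log(7/2) = 1.2528
  log(r/|z_k|) for z_k = 4: log(7/4) = 0.5596
  log(r/|z_k|) for z_k = -2: log(7/2) = 1.2528
Sum over inside zeros: 3.4016.
I(r) = log|p(0)| + (inside sum) = 4.3820 + 3.4016 = 7.7836.
Closed form (all zeros inside, monic): I(r) = n·log(r) = 4·log(7) = 7.7836. ✓

I(r) ≈ 7.7836.


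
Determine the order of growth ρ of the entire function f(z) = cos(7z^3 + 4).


Write cos(w) = (e^{iw} ± e^{−iw})/(2 or 2i), so |cos(w)| ≤ e^{|w|}. With w = 7z^3 + 4, |w| ≤ 7r^3 + 4 on |z|=r, giving M(r) ≤ e^{7r^3 + 4} and ρ ≤ 3. For the lower bound, choose z on |z|=r with 7z^3 purely imaginary of modulus 7r^3; then |cos(7z^3 + 4)| grows like e^{7r^3}/2, so ρ ≥ 3. Hence ρ = 3.
Therefore ρ = 3.

Order ρ = 3.


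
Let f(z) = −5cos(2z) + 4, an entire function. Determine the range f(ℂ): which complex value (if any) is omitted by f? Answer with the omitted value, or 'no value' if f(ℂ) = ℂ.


Little Picard bounds the complement of f(ℂ) to at most one point.
cos is entire and surjective onto ℂ: for every w ∈ ℂ, cos(ζ) = w has a solution ζ ∈ ℂ (e.g., via the complex inverse arccos). With ζ = 2z this gives z = ζ/(2). Then -5·cos(2z) takes every value in -5·ℂ = ℂ, and adding 4 is a bijection of ℂ. So f is surjective and omits no value. (Note: only on the real line is cos bounded by [−1, 1].)

Omitted value: no value.


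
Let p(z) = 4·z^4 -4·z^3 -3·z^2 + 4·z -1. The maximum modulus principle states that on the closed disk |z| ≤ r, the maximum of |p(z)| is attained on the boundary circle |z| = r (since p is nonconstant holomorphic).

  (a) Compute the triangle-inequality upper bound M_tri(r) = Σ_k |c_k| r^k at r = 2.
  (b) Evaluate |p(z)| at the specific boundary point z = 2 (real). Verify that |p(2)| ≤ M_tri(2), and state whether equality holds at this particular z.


Coefficients: c_0 = -1, c_1 = 4, c_2 = -3, c_3 = -4, c_4 = 4. Radius r = 2.
Part (a). Triangle bound: M_tri(r) = Σ_k |c_k| r^k
  = |-1|·2^0 + |4|·2^1 + |-3|·2^2 + |-4|·2^3 + |4|·2^4
  = 1 + 8 + 12 + 32 + 64 = 117.
This bounds M(r) := max_{|z|=r} |p(z)| from above; equality holds iff all terms c_k z^k can be made to align in phase at a single z on |z|=r.
Part (b). At z = 2 (real, on the circle |z| = r):
  p(2) = (-1)·2^0 + (4)·2^1 + (-3)·2^2 + (-4)·2^3 + (4)·2^4 = 27.
  |p(2)| = 27.
Check: |p(2)| = 27 ≤ 117 = M_tri(2). ✓ Equality does not hold at z = 2 (the coefficients have mixed signs, so the terms do not all align in phase there).

M_tri(2) = 117; |p(2)| = 27; equality at z=2: no.


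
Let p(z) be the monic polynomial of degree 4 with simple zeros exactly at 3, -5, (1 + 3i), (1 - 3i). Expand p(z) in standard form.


The polynomial is p(z) = ∏_{α ∈ S} (z − α), where S = {3, -5, (1 + 3i), (1 - 3i)}.
Expanding the product yields: p(z) = z^4 -9·z^2 + 50·z -150.
Note conjugate pairs combine to real quadratics: (z − (1+3i))(z − (1−3i)) = z² − 2z + 10.
The resulting polynomial has degree 4 and real coefficients as required.

p(z) = z^4 -9·z^2 + 50·z -150.


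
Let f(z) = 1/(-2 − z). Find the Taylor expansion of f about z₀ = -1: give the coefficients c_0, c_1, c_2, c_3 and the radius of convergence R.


Let w = z − z₀, so z = z₀ + w.
Then -2 − z = -2 − (z₀ + w) = (-2 − z₀) − w = -1 − w.
f(z) = 1/(-1 − w) = (1/(-1)) · 1/(1 − w/(-1)) = Σ_{n≥0} w^n / (-1)^(n+1).
So c_n = 1/(-1)^(n+1):
  c_0 = 1/(-1)^1 = -1.
  c_1 = 1/(-1)^2 = 1.
  c_2 = 1/(-1)^3 = -1.
  c_3 = 1/(-1)^4 = 1.
The series is valid for |w/d| < 1, i.e. |z − z₀| < |d|.
Radius of convergence: R = |-2 − z₀| = |-1| = 1 (distance from z₀ to the singularity z = -2).

c_0 = -1, c_1 = 1, c_2 = -1, c_3 = 1; R = 1.


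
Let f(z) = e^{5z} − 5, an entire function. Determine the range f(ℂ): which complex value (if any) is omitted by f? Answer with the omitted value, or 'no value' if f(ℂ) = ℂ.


Little Picard bounds the complement of f(ℂ) to at most one point.
e^{5z} is never zero on ℂ, so 1·e^{5z} takes every value in ℂ ∖ {0}. Adding -5 shifts the range to ℂ ∖ {-5}. Thus f omits exactly the value -5.

Omitted value: -5.


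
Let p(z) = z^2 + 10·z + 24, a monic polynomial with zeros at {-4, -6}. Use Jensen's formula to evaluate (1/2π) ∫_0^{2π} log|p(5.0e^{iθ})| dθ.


Zeros: -6, -4; r = 5.0.
Inside |z| < r: -4. Outside (|z| ≥ r): -6.
p(0) = 24, so log|p(0)| = log(24) = 3.1781.
Apply Jensen: I(r) = log|p(0)| + Σ_k log(r/|z_k|), summed over zeros inside |z| < r.
  log(r/|z_k|) for z_k = -4: log(5.0/4) = 0.2231
  Outside zeros (-6) contribute nothing to the Jensen sum.
Sum over inside zeros: 0.2231.
I(r) = log|p(0)| + (inside sum) = 3.1781 + 0.2231 = 3.4012.
Note: since some zeros are outside |z| ≤ r, the simplified n·log(r) form does NOT apply — only the inside zeros contribute.

I(r) ≈ 3.4012.


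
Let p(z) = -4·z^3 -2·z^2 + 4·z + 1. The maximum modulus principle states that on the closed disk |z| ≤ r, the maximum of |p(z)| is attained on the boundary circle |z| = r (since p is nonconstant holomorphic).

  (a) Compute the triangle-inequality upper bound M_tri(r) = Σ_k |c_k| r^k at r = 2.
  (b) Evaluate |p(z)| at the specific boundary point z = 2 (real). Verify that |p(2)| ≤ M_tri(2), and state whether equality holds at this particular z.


Coefficients: c_0 = 1, c_1 = 4, c_2 = -2, c_3 = -4. Radius r = 2.
Part (a). Triangle bound: M_tri(r) = Σ_k |c_k| r^k
  = |1|·2^0 + |4|·2^1 + |-2|·2^2 + |-4|·2^3
  = 1 + 8 + 8 + 32 = 49.
This bounds M(r) := max_{|z|=r} |p(z)| from above; equality holds iff all terms c_k z^k can be made to align in phase at a single z on |z|=r.
Part (b). At z = 2 (real, on the circle |z| = r):
  p(2) = (1)·2^0 + (4)·2^1 + (-2)·2^2 + (-4)·2^3 = -31.
  |p(2)| = 31.
Check: |p(2)| = 31 ≤ 49 = M_tri(2). ✓ Equality does not hold at z = 2 (the coefficients have mixed signs, so the terms do not all align in phase there).

M_tri(2) = 49; |p(2)| = 31; equality at z=2: no.


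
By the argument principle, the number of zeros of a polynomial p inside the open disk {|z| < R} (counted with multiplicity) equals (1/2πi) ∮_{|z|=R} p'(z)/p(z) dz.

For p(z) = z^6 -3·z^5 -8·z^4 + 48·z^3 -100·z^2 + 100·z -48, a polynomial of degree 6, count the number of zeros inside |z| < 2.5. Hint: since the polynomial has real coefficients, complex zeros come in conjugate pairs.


The zeros of p are: (1 + 1i), (1 - 1i), -4, (1 + 1i), (1 - 1i), 3.
Their magnitudes are: 1.414, 1.414, 4, 1.414, 1.414, 3.
Zeros with |z| < R = 2.5: (1 + 1i), (1 - 1i), (1 + 1i), (1 - 1i).
Count = 4.
By the argument principle, (1/2πi) ∮_{|z|=R} p'(z)/p(z) dz equals exactly this count.

Number of zeros inside |z| < 2.5: 4.


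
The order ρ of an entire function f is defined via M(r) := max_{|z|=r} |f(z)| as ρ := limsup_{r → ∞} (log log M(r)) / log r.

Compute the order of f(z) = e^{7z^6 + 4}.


|e^{7z^6 + 4}| = e^{Re(7·z^6) + 4} ≤ e^{7|z|^6 + 4} = e^{7r^6 + 4} on |z| = r, so ρ ≤ 6. Choosing z on |z|=r so that 7·z^6 is real positive (always possible by picking arg z appropriately) gives |f(z)| = e^{7r^6 + 4}, matching the bound. The additive constant 4 does not affect log log M(r) ~ 6·log r. Hence ρ = 6.
Therefore ρ = 6.

Order ρ = 6.


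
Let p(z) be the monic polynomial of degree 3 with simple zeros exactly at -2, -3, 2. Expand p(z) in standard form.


The polynomial is p(z) = ∏_{α ∈ S} (z − α), where S = {-2, -3, 2}.
Expanding the product yields: p(z) = z^3 + 3·z^2 -4·z -12.
The resulting polynomial has degree 3 and real coefficients as required.

p(z) = z^3 + 3·z^2 -4·z -12.


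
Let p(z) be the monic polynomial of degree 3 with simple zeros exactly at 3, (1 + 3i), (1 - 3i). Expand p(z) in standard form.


The polynomial is p(z) = ∏_{α ∈ S} (z − α), where S = {3, (1 + 3i), (1 - 3i)}.
Expanding the product yields: p(z) = z^3 -5·z^2 + 16·z -30.
Note conjugate pairs combine to real quadratics: (z − (1+3i))(z − (1−3i)) = z² − 2z + 10.
The resulting polynomial has degree 3 and real coefficients as required.

p(z) = z^3 -5·z^2 + 16·z -30.


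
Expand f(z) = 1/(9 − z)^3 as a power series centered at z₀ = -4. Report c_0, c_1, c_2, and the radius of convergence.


Let w = z − z₀, so z = z₀ + w.
Then 9 − z = 9 − (z₀ + w) = (9 − z₀) − w = 13 − w.
f(z) = 1/(13 − w)^3 = (1/(13)^3) · (1 − w/(13))^{−3}.
By the binomial series (1−u)^{−3} = Σ_{n≥0} C(n+2, 2) u^n for |u|<1, with u = w/(13):
  c_n = C(n+2, 2) / (13)^(n+3).
  c_0 = 1/(13)^3 = 1/2197.
  c_1 = 3/(13)^4 = 3/28561.
  c_2 = 6/(13)^5 = 6/371293.
The series is valid for |w/d| < 1, i.e. |z − z₀| < |d|.
Radius of convergence: R = |9 − z₀| = |13| = 13 (distance from z₀ to the singularity z = 9).

c_0 = 1/2197, c_1 = 3/28561, c_2 = 6/371293; R = 13.


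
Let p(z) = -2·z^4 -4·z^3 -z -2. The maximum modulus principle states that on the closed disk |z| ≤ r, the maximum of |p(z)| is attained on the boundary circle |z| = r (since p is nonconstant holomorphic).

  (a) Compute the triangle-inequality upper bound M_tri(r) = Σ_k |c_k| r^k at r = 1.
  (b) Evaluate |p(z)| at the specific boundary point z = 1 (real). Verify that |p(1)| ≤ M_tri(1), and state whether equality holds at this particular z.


Coefficients: c_0 = -2, c_1 = -1, c_2 = 0, c_3 = -4, c_4 = -2. Radius r = 1.
Part (a). Triangle bound: M_tri(r) = Σ_k |c_k| r^k
  = |-2|·1^0 + |-1|·1^1 + |0|·1^2 + |-4|·1^3 + |-2|·1^4
  = 2 + 1 + 0 + 4 + 2 = 9.
This bounds M(r) := max_{|z|=r} |p(z)| from above; equality holds iff all terms c_k z^k can be made to align in phase at a single z on |z|=r.
Part (b). At z = 1 (real, on the circle |z| = r):
  p(1) = (-2)·1^0 + (-1)·1^1 + (0)·1^2 + (-4)·1^3 + (-2)·1^4 = -9.
  |p(1)| = 9.
Since all nonzero coefficients share the same sign, |p(1)| = 9 = M_tri(1); the triangle bound is attained at z = 1, so in fact M(r) = 9.

M_tri(1) = 9; |p(1)| = 9; equality at z=1: yes.


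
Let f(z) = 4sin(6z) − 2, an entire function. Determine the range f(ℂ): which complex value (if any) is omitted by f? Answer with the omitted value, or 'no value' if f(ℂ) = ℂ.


Little Picard bounds the complement of f(ℂ) to at most one point.
sin is entire and surjective onto ℂ: for every w ∈ ℂ, sin(ζ) = w has a solution ζ ∈ ℂ (e.g., via the complex inverse arcsin). With ζ = 6z this gives z = ζ/(6). Then 4·sin(6z) takes every value in 4·ℂ = ℂ, and adding -2 is a bijection of ℂ. So f is surjective and omits no value. (Note: only on the real line is sin bounded by [−1, 1].)

Omitted value: no value.


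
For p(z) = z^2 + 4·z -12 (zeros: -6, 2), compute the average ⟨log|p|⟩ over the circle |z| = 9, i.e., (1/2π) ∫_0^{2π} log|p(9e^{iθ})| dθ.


Zeros: -6, 2; r = 9.
Inside |z| < r: -6, 2. Outside (|z| ≥ r): ∅.
p(0) = -12, so log|p(0)| = log(12) = 2.4849.
Apply Jensen: I(r) = log|p(0)| + Σ_k log(r/|z_k|), summed over zeros inside |z| < r.
  log(r/|z_k|) for z_k = -6: log(9/6) = 0.4055
  log(r/|z_k|) for z_k = 2: log(9/2) = 1.5041
Sum over inside zeros: 1.9095.
I(r) = log|p(0)| + (inside sum) = 2.4849 + 1.9095 = 4.3944.
Closed form (all zeros inside, monic): I(r) = n·log(r) = 2·log(9) = 4.3944. ✓

I(r) ≈ 4.3944.


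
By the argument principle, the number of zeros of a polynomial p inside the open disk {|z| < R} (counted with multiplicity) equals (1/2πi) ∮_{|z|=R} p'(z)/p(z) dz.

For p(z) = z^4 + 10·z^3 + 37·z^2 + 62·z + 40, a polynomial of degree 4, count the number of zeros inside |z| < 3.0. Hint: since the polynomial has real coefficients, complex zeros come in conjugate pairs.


The zeros of p are: -2, (-2 + 1i), (-2 - 1i), -4.
Their magnitudes are: 2, 2.236, 2.236, 4.
Zeros with |z| < R = 3.0: -2, (-2 + 1i), (-2 - 1i).
Count = 3.
By the argument principle, (1/2πi) ∮_{|z|=R} p'(z)/p(z) dz equals exactly this count.

Number of zeros inside |z| < 3.0: 3.


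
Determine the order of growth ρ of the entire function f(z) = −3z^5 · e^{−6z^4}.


M(r) = max_{|z|=r} |-3|·|z|^5·|e^{−6z^4}| = 3·r^5 · e^{6r^4} (the factors attain their maxima compatibly on |z|=r). Then log M(r) = log 3 + 5·log r + 6r^4, dominated by the last term, so log log M(r) ~ 4·log r. The polynomial factor -3z^5 contributes only a log r term and does not affect the order. ρ = 4.
Therefore ρ = 4.

Order ρ = 4.


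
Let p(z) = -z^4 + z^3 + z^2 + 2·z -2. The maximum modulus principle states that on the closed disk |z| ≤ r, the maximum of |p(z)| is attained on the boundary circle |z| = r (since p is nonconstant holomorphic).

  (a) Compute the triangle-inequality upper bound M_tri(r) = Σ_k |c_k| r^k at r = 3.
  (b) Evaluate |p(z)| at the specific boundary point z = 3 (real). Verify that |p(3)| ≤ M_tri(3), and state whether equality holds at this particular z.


Coefficients: c_0 = -2, c_1 = 2, c_2 = 1, c_3 = 1, c_4 = -1. Radius r = 3.
Part (a). Triangle bound: M_tri(r) = Σ_k |c_k| r^k
  = |-2|·3^0 + |2|·3^1 + |1|·3^2 + |1|·3^3 + |-1|·3^4
  = 2 + 6 + 9 + 27 + 81 = 125.
This bounds M(r) := max_{|z|=r} |p(z)| from above; equality holds iff all terms c_k z^k can be made to align in phase at a single z on |z|=r.
Part (b). At z = 3 (real, on the circle |z| = r):
  p(3) = (-2)·3^0 + (2)·3^1 + (1)·3^2 + (1)·3^3 + (-1)·3^4 = -41.
  |p(3)| = 41.
Check: |p(3)| = 41 ≤ 125 = M_tri(3). ✓ Equality does not hold at z = 3 (the coefficients have mixed signs, so the terms do not all align in phase there).

M_tri(3) = 125; |p(3)| = 41; equality at z=3: no.


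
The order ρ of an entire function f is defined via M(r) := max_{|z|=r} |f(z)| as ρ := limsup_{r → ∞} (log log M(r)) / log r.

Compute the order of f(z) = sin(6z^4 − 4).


Write sin(w) = (e^{iw} ± e^{−iw})/(2 or 2i), so |sin(w)| ≤ e^{|w|}. With w = 6z^4 − 4, |w| ≤ 6r^4 + 4 on |z|=r, giving M(r) ≤ e^{6r^4 + 4} and ρ ≤ 4. For the lower bound, choose z on |z|=r with 6z^4 purely imaginary of modulus 6r^4; then |sin(6z^4 − 4)| grows like e^{6r^4}/2, so ρ ≥ 4. Hence ρ = 4.
Therefore ρ = 4.

Order ρ = 4.


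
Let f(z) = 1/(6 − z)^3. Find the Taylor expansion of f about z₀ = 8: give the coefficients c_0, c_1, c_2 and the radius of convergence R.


Let w = z − z₀, so z = z₀ + w.
Then 6 − z = 6 − (z₀ + w) = (6 − z₀) − w = -2 − w.
f(z) = 1/(-2 − w)^3 = (1/(-2)^3) · (1 − w/(-2))^{−3}.
By the binomial series (1−u)^{−3} = Σ_{n≥0} C(n+2, 2) u^n for |u|<1, with u = w/(-2):
  c_n = C(n+2, 2) / (-2)^(n+3).
  c_0 = 1/(-2)^3 = -1/8.
  c_1 = 3/(-2)^4 = 3/16.
  c_2 = 6/(-2)^5 = -3/16.
The series is valid for |w/d| < 1, i.e. |z − z₀| < |d|.
Radius of convergence: R = |6 − z₀| = |-2| = 2 (distance from z₀ to the singularity z = 6).

c_0 = -1/8, c_1 = 3/16, c_2 = -3/16; R = 2.


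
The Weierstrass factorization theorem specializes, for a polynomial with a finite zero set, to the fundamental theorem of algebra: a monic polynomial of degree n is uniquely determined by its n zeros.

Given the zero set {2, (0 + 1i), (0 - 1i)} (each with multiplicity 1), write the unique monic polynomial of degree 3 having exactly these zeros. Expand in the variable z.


The polynomial is p(z) = ∏_{α ∈ S} (z − α), where S = {2, (0 + 1i), (0 - 1i)}.
Expanding the product yields: p(z) = z^3 -2·z^2 + z -2.
Note conjugate pairs combine to real quadratics: (z − (0+1i))(z − (0−1i)) = z² + 1.
The resulting polynomial has degree 3 and real coefficients as required.

p(z) = z^3 -2·z^2 + z -2.


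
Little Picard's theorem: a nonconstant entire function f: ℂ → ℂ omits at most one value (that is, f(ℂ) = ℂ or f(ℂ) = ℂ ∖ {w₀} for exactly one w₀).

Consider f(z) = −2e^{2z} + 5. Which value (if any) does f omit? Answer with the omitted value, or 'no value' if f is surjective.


Little Picard bounds the complement of f(ℂ) to at most one point.
e^{2z} is never zero on ℂ, so -2·e^{2z} takes every value in ℂ ∖ {0}. Adding 5 shifts the range to ℂ ∖ {5}. Thus f omits exactly the value 5.

Omitted value: 5.


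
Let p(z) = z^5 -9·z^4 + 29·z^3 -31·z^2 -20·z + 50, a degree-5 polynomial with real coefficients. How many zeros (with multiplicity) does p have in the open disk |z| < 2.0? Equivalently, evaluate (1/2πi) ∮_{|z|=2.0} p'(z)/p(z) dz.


The zeros of p are: (2 + 1i), (2 - 1i), (3 + 1i), (3 - 1i), -1.
Their magnitudes are: 2.236, 2.236, 3.162, 3.162, 1.
Zeros with |z| < R = 2.0: -1.
Count = 1.
By the argument principle, (1/2πi) ∮_{|z|=R} p'(z)/p(z) dz equals exactly this count.

Number of zeros inside |z| < 2.0: 1.


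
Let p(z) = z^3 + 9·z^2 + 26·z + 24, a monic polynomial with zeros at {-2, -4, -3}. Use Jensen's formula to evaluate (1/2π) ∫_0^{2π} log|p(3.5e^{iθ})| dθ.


Zeros: -4, -3, -2; r = 3.5.
Inside |z| < r: -3, -2. Outside (|z| ≥ r): -4.
p(0) = 24, so log|p(0)| = log(24) = 3.1781.
Apply Jensen: I(r) = log|p(0)| + Σ_k log(r/|z_k|), summed over zeros inside |z| < r.
  log(r/|z_k|) for z_k = -2: log(3.5/2) = 0.5596
  log(r/|z_k|) for z_k = -3: log(3.5/3) = 0.1542
  Outside zeros (-4) contribute nothing to the Jensen sum.
Sum over inside zeros: 0.7138.
I(r) = log|p(0)| + (inside sum) = 3.1781 + 0.7138 = 3.8918.
Note: since some zeros are outside |z| ≤ r, the simplified n·log(r) form does NOT apply — only the inside zeros contribute.

I(r) ≈ 3.8918.


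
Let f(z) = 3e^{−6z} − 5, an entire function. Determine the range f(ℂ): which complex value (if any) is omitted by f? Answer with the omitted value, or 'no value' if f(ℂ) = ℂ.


Little Picard bounds the complement of f(ℂ) to at most one point.
e^{−6z} is never zero on ℂ, so 3·e^{−6z} takes every value in ℂ ∖ {0}. Adding -5 shifts the range to ℂ ∖ {-5}. Thus f omits exactly the value -5.

Omitted value: -5.


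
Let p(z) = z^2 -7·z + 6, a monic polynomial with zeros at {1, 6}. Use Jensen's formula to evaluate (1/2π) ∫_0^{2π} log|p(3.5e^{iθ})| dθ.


Zeros: 1, 6; r = 3.5.
Inside |z| < r: 1. Outside (|z| ≥ r): 6.
p(0) = 6, so log|p(0)| = log(6) = 1.7918.
Apply Jensen: I(r) = log|p(0)| + Σ_k log(r/|z_k|), summed over zeros inside |z| < r.
  log(r/|z_k|) for z_k = 1: log(3.5/1) = 1.2528
  Outside zeros (6) contribute nothing to the Jensen sum.
Sum over inside zeros: 1.2528.
I(r) = log|p(0)| + (inside sum) = 1.7918 + 1.2528 = 3.0445.
Note: since some zeros are outside |z| ≤ r, the simplified n·log(r) form does NOT apply — only the inside zeros contribute.

I(r) ≈ 3.0445.


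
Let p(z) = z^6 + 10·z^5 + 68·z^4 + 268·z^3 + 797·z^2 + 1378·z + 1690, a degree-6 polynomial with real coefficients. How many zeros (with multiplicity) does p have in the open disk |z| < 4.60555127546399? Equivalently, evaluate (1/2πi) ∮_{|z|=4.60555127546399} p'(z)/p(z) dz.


The zeros of p are: (-2 + 3i), (-2 - 3i), (-1 + 3i), (-1 - 3i), (-2 + 3i), (-2 - 3i).
Their magnitudes are: 3.606, 3.606, 3.162, 3.162, 3.606, 3.606.
Zeros with |z| < R = 4.60555127546399: (-2 + 3i), (-2 - 3i), (-1 + 3i), (-1 - 3i), (-2 + 3i), (-2 - 3i).
Count = 6.
By the argument principle, (1/2πi) ∮_{|z|=R} p'(z)/p(z) dz equals exactly this count.

Number of zeros inside |z| < 4.60555127546399: 6.


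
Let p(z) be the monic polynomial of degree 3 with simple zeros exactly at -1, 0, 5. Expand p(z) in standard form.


The polynomial is p(z) = ∏_{α ∈ S} (z − α), where S = {-1, 0, 5}.
Expanding the product yields: p(z) = z^3 -4·z^2 -5·z.
The resulting polynomial has degree 3 and real coefficients as required.

p(z) = z^3 -4·z^2 -5·z.


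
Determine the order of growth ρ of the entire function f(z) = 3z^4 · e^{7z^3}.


M(r) = max_{|z|=r} |3|·|z|^4·|e^{7z^3}| = 3·r^4 · e^{7r^3} (the factors attain their maxima compatibly on |z|=r). Then log M(r) = log 3 + 4·log r + 7r^3, dominated by the last term, so log log M(r) ~ 3·log r. The polynomial factor 3z^4 contributes only a log r term and does not affect the order. ρ = 3.
Therefore ρ = 3.

Order ρ = 3.


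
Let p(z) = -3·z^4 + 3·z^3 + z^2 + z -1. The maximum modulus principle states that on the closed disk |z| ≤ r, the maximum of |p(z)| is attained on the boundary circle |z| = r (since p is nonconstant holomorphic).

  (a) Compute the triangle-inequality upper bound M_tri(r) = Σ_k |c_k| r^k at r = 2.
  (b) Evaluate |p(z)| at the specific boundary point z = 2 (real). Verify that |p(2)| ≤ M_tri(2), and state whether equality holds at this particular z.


Coefficients: c_0 = -1, c_1 = 1, c_2 = 1, c_3 = 3, c_4 = -3. Radius r = 2.
Part (a). Triangle bound: M_tri(r) = Σ_k |c_k| r^k
  = |-1|·2^0 + |1|·2^1 + |1|·2^2 + |3|·2^3 + |-3|·2^4
  = 1 + 2 + 4 + 24 + 48 = 79.
This bounds M(r) := max_{|z|=r} |p(z)| from above; equality holds iff all terms c_k z^k can be made to align in phase at a single z on |z|=r.
Part (b). At z = 2 (real, on the circle |z| = r):
  p(2) = (-1)·2^0 + (1)·2^1 + (1)·2^2 + (3)·2^3 + (-3)·2^4 = -19.
  |p(2)| = 19.
Check: |p(2)| = 19 ≤ 79 = M_tri(2). ✓ Equality does not hold at z = 2 (the coefficients have mixed signs, so the terms do not all align in phase there).

M_tri(2) = 79; |p(2)| = 19; equality at z=2: no.


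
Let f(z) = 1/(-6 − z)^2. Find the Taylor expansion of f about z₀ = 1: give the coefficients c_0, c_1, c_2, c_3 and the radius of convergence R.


Let w = z − z₀, so z = z₀ + w.
Then -6 − z = -6 − (z₀ + w) = (-6 − z₀) − w = -7 − w.
f(z) = 1/(-7 − w)^2 = (1/(-7)^2) · (1 − w/(-7))^{−2}.
By the binomial series (1−u)^{−2} = Σ_{n≥0} C(n+1, 1) u^n for |u|<1, with u = w/(-7):
  c_n = C(n+1, 1) / (-7)^(n+2).
  c_0 = 1/(-7)^2 = 1/49.
  c_1 = 2/(-7)^3 = -2/343.
  c_2 = 3/(-7)^4 = 3/2401.
  c_3 = 4/(-7)^5 = -4/16807.
The series is valid for |w/d| < 1, i.e. |z − z₀| < |d|.
Radius of convergence: R = |-6 − z₀| = |-7| = 7 (distance from z₀ to the singularity z = -6).

c_0 = 1/49, c_1 = -2/343, c_2 = 3/2401, c_3 = -4/16807; R = 7.


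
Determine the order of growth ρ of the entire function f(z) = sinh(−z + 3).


sinh(w) is a linear combination of e^{iw} and e^{−iw} (or e^w, e^{−w} in the hyperbolic case), so |sinh(w)| ≤ e^{|w|}. With w = −z + 3, |w| ≤ 1|z| + 3 = 1r + 3 on |z| = r, giving M(r) ≤ e^{1r + 3}, so ρ ≤ 1. On a suitable ray (z = it for sin/cos; z = t for sinh/cosh, t real → ∞), |sinh(−z + 3)| grows like e^{1|t|}/2, so ρ ≥ 1. Hence ρ = 1.
Therefore ρ = 1.

Order ρ = 1.


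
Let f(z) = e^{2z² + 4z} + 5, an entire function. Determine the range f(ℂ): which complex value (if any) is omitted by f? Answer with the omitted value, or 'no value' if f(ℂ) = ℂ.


Little Picard bounds the complement of f(ℂ) to at most one point.
The exponent g(z) = 2z² + 4z is a nonconstant polynomial, hence surjective onto ℂ. So e^{g(z)} takes every value in {e^w : w ∈ ℂ} = ℂ ∖ {0}. Adding 5 shifts the range to ℂ ∖ {5}. f omits exactly 5.

Omitted value: 5.


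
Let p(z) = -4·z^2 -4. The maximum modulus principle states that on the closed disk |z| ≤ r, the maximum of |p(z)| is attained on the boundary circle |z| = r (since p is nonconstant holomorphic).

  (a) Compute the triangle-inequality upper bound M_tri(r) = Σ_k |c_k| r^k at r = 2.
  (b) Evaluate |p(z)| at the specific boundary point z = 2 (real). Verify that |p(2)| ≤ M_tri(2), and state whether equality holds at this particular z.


Coefficients: c_0 = -4, c_1 = 0, c_2 = -4. Radius r = 2.
Part (a). Triangle bound: M_tri(r) = Σ_k |c_k| r^k
  = |-4|·2^0 + |0|·2^1 + |-4|·2^2
  = 4 + 0 + 16 = 20.
This bounds M(r) := max_{|z|=r} |p(z)| from above; equality holds iff all terms c_k z^k can be made to align in phase at a single z on |z|=r.
Part (b). At z = 2 (real, on the circle |z| = r):
  p(2) = (-4)·2^0 + (0)·2^1 + (-4)·2^2 = -20.
  |p(2)| = 20.
Since all nonzero coefficients share the same sign, |p(2)| = 20 = M_tri(2); the triangle bound is attained at z = 2, so in fact M(r) = 20.

M_tri(2) = 20; |p(2)| = 20; equality at z=2: yes.
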